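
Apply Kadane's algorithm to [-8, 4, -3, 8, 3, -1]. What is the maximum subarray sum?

Using Kadane's algorithm on [-8, 4, -3, 8, 3, -1]:

Scanning through the array:
Position 1 (value 4): max_ending_here = 4, max_so_far = 4
Position 2 (value -3): max_ending_here = 1, max_so_far = 4
Position 3 (value 8): max_ending_here = 9, max_so_far = 9
Position 4 (value 3): max_ending_here = 12, max_so_far = 12
Position 5 (value -1): max_ending_here = 11, max_so_far = 12

Maximum subarray: [4, -3, 8, 3]
Maximum sum: 12

The maximum subarray is [4, -3, 8, 3] with sum 12. This subarray runs from index 1 to index 4.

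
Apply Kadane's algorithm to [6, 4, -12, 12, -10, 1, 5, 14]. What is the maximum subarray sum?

Using Kadane's algorithm on [6, 4, -12, 12, -10, 1, 5, 14]:

Scanning through the array:
Position 1 (value 4): max_ending_here = 10, max_so_far = 10
Position 2 (value -12): max_ending_here = -2, max_so_far = 10
Position 3 (value 12): max_ending_here = 12, max_so_far = 12
Position 4 (value -10): max_ending_here = 2, max_so_far = 12
Position 5 (value 1): max_ending_here = 3, max_so_far = 12
Position 6 (value 5): max_ending_here = 8, max_so_far = 12
Position 7 (value 14): max_ending_here = 22, max_so_far = 22

Maximum subarray: [12, -10, 1, 5, 14]
Maximum sum: 22

The maximum subarray is [12, -10, 1, 5, 14] with sum 22. This subarray runs from index 3 to index 7.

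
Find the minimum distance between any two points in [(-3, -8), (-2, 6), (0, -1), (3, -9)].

Computing all pairwise distances among 4 points:

d((-3, -8), (-2, 6)) = 14.0357
d((-3, -8), (0, -1)) = 7.6158
d((-3, -8), (3, -9)) = 6.0828 <-- minimum
d((-2, 6), (0, -1)) = 7.2801
d((-2, 6), (3, -9)) = 15.8114
d((0, -1), (3, -9)) = 8.544

Closest pair: (-3, -8) and (3, -9) with distance 6.0828

The closest pair is (-3, -8) and (3, -9) with Euclidean distance 6.0828. For 4 points, brute-force pairwise comparison is shown above. For large n, the divide-and-conquer algorithm (sort by x, recurse on halves, check the dividing strip) achieves O(n log n).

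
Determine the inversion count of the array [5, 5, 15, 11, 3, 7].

Finding inversions in [5, 5, 15, 11, 3, 7]:

(0, 4): arr[0]=5 > arr[4]=3
(1, 4): arr[1]=5 > arr[4]=3
(2, 3): arr[2]=15 > arr[3]=11
(2, 4): arr[2]=15 > arr[4]=3
(2, 5): arr[2]=15 > arr[5]=7
(3, 4): arr[3]=11 > arr[4]=3
(3, 5): arr[3]=11 > arr[5]=7

Total inversions: 7

The array has 7 inversion(s): (0,4), (1,4), (2,3), (2,4), (2,5), (3,4), (3,5). Each pair (i,j) satisfies i < j and arr[i] > arr[j].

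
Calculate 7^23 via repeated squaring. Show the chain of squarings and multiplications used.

Computing 7^23 by squaring (build up from 7^1; each line after the first costs one multiplication):

7^1 = 7
7^2 = (7^1)^2 = 7^2 = 49
7^4 = (7^2)^2 = 49^2 = 2401
7^5 = 7 * 7^4 = 7 * 2401 = 16807
7^10 = (7^5)^2 = 16807^2 = 282475249
7^11 = 7 * 7^10 = 7 * 282475249 = 1977326743
7^22 = (7^11)^2 = 1977326743^2 = 3909821048582988049
7^23 = 7 * 7^22 = 7 * 3909821048582988049 = 27368747340080916343

Result: 27368747340080916343
Multiplications needed: 7 (7 lines after 7^1)

7^23 = 27368747340080916343. Using exponentiation by squaring, this requires 7 multiplications. The key idea: if the exponent is even, square the half-power; if odd, multiply by the base once.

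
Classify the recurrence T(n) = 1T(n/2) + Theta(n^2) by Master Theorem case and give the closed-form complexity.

Master Theorem for T(n) = 1T(n/2) + O(n^2):

a = 1, b = 2, c = 2
log_b(a) = log_2(1) = 0.0000

Case 3: c = 2 > log_2(1) = 0.0000
T(n) = O(n^2) = O(n^2)

For T(n) = 1T(n/2) + O(n^2): log_2(1) = 0.0000. This is Case 3 of the Master Theorem (c > log_b(a), work dominated by root), giving O(n^2).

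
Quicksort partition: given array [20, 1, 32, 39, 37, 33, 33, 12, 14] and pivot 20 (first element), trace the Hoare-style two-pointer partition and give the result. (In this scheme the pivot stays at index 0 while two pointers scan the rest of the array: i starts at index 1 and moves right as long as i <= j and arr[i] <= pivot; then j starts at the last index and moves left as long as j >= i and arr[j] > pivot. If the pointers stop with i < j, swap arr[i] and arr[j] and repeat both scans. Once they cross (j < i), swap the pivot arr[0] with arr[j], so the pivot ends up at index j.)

Hoare-style two-pointer partition with pivot = 20:

Initial array: [20, 1, 32, 39, 37, 33, 33, 12, 14]

Pointers start at i = 1, j = 8.
i stops at index 2 (arr[2]=32 > 20), j stops at index 8 (arr[8]=14 <= 20): swap arr[2] and arr[8], array becomes [20, 1, 14, 39, 37, 33, 33, 12, 32]
i stops at index 3 (arr[3]=39 > 20), j stops at index 7 (arr[7]=12 <= 20): swap arr[3] and arr[7], array becomes [20, 1, 14, 12, 37, 33, 33, 39, 32]
i ends at 4, j ends at 3: the pointers have crossed (j < i), so scanning stops.

Swap pivot arr[0] with arr[3] to place pivot at position 3: [12, 1, 14, 20, 37, 33, 33, 39, 32]
Pivot position: 3

After partitioning with pivot 20, the array becomes [12, 1, 14, 20, 37, 33, 33, 39, 32]. The pivot is placed at index 3. All elements to the left of the pivot are <= 20, and all elements to the right are > 20.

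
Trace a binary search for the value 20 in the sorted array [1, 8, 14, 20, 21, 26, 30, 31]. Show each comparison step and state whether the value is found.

Binary search for 20 in [1, 8, 14, 20, 21, 26, 30, 31]:

lo=0, hi=7, mid=3, arr[mid]=20 -> Found target at index 3!

Binary search finds 20 at index 3 after 1 comparisons. The search repeatedly halves the search space by comparing with the middle element.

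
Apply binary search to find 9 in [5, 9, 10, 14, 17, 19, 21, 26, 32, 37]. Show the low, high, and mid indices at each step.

Binary search for 9 in [5, 9, 10, 14, 17, 19, 21, 26, 32, 37]:

lo=0, hi=9, mid=4, arr[mid]=17 -> 17 > 9, search left half
lo=0, hi=3, mid=1, arr[mid]=9 -> Found target at index 1!

Binary search finds 9 at index 1 after 2 comparisons. The search repeatedly halves the search space by comparing with the middle element.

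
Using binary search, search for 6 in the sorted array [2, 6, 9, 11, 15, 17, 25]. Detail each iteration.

Binary search for 6 in [2, 6, 9, 11, 15, 17, 25]:

lo=0, hi=6, mid=3, arr[mid]=11 -> 11 > 6, search left half
lo=0, hi=2, mid=1, arr[mid]=6 -> Found target at index 1!

Binary search finds 6 at index 1 after 2 comparisons. The search repeatedly halves the search space by comparing with the middle element.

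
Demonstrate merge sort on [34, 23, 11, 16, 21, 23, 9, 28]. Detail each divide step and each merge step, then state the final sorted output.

Merge sort trace:

Split: [34, 23, 11, 16, 21, 23, 9, 28] -> [34, 23, 11, 16] and [21, 23, 9, 28]
  Split: [34, 23, 11, 16] -> [34, 23] and [11, 16]
    Split: [34, 23] -> [34] and [23]
    Merge: [34] + [23] -> [23, 34]
    Split: [11, 16] -> [11] and [16]
    Merge: [11] + [16] -> [11, 16]
  Merge: [23, 34] + [11, 16] -> [11, 16, 23, 34]
  Split: [21, 23, 9, 28] -> [21, 23] and [9, 28]
    Split: [21, 23] -> [21] and [23]
    Merge: [21] + [23] -> [21, 23]
    Split: [9, 28] -> [9] and [28]
    Merge: [9] + [28] -> [9, 28]
  Merge: [21, 23] + [9, 28] -> [9, 21, 23, 28]
Merge: [11, 16, 23, 34] + [9, 21, 23, 28] -> [9, 11, 16, 21, 23, 23, 28, 34]

Final sorted array: [9, 11, 16, 21, 23, 23, 28, 34]

The merge sort proceeds by recursively splitting the array and merging sorted halves.
After all merges, the sorted array is [9, 11, 16, 21, 23, 23, 28, 34].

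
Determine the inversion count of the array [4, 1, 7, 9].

Finding inversions in [4, 1, 7, 9]:

(0, 1): arr[0]=4 > arr[1]=1

Total inversions: 1

The array has 1 inversion(s): (0,1). Each pair (i,j) satisfies i < j and arr[i] > arr[j].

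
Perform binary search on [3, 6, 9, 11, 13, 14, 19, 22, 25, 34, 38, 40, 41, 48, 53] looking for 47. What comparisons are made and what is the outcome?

Binary search for 47 in [3, 6, 9, 11, 13, 14, 19, 22, 25, 34, 38, 40, 41, 48, 53]:

lo=0, hi=14, mid=7, arr[mid]=22 -> 22 < 47, search right half
lo=8, hi=14, mid=11, arr[mid]=40 -> 40 < 47, search right half
lo=12, hi=14, mid=13, arr[mid]=48 -> 48 > 47, search left half
lo=12, hi=12, mid=12, arr[mid]=41 -> 41 < 47, search right half
lo=13 > hi=12, target 47 not found

Binary search determines that 47 is not in the array after 4 comparisons. The search space was exhausted without finding the target.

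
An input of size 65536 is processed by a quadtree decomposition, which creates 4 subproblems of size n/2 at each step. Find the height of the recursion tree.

For divide and conquer with division factor 2:

Problem sizes at each level:
Level 0: 65536
Level 1: 32768
Level 2: 16384
Level 3: 8192
Level 4: 4096
Level 5: 2048
Level 6: 1024
Level 7: 512
Level 8: 256
Level 9: 128
Level 10: 64
Level 11: 32
Level 12: 16
Level 13: 8
Level 14: 4
Level 15: 2
Level 16: 1

The root is level 0 and the size-1 base case is level 16 (the tree spans levels 0 through 16, i.e. 17 levels counting the root), so the depth is the number of divisions: log_2(65536) = 16

The recursion tree depth is log_2(65536) = 16. At each level, the problem size is divided by 2, so it takes 16 divisions to reduce to a base case of size 1. The algorithm makes 4 recursive calls at each level.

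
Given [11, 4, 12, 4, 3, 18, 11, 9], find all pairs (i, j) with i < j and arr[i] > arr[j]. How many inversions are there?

Finding inversions in [11, 4, 12, 4, 3, 18, 11, 9]:

(0, 1): arr[0]=11 > arr[1]=4
(0, 3): arr[0]=11 > arr[3]=4
(0, 4): arr[0]=11 > arr[4]=3
(0, 7): arr[0]=11 > arr[7]=9
(1, 4): arr[1]=4 > arr[4]=3
(2, 3): arr[2]=12 > arr[3]=4
(2, 4): arr[2]=12 > arr[4]=3
(2, 6): arr[2]=12 > arr[6]=11
(2, 7): arr[2]=12 > arr[7]=9
(3, 4): arr[3]=4 > arr[4]=3
(5, 6): arr[5]=18 > arr[6]=11
(5, 7): arr[5]=18 > arr[7]=9
(6, 7): arr[6]=11 > arr[7]=9

Total inversions: 13

The array has 13 inversion(s): (0,1), (0,3), (0,4), (0,7), (1,4), (2,3), (2,4), (2,6), (2,7), (3,4), (5,6), (5,7), (6,7). Each pair (i,j) satisfies i < j and arr[i] > arr[j].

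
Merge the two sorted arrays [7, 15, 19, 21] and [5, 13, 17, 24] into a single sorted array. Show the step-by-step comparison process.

Merging process:

Compare 7 vs 5: take 5 from right. Merged: [5]
Compare 7 vs 13: take 7 from left. Merged: [5, 7]
Compare 15 vs 13: take 13 from right. Merged: [5, 7, 13]
Compare 15 vs 17: take 15 from left. Merged: [5, 7, 13, 15]
Compare 19 vs 17: take 17 from right. Merged: [5, 7, 13, 15, 17]
Compare 19 vs 24: take 19 from left. Merged: [5, 7, 13, 15, 17, 19]
Compare 21 vs 24: take 21 from left. Merged: [5, 7, 13, 15, 17, 19, 21]
Append remaining from right: [24]. Merged: [5, 7, 13, 15, 17, 19, 21, 24]

Final merged array: [5, 7, 13, 15, 17, 19, 21, 24]
Total comparisons: 7

The merged array is [5, 7, 13, 15, 17, 19, 21, 24], requiring 7 comparisons. The merge step runs in O(n) time where n is the total number of elements.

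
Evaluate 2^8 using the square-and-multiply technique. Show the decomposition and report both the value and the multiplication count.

Computing 2^8 by squaring (build up from 2^1; each line after the first costs one multiplication):

2^1 = 2
2^2 = (2^1)^2 = 2^2 = 4
2^4 = (2^2)^2 = 4^2 = 16
2^8 = (2^4)^2 = 16^2 = 256

Result: 256
Multiplications needed: 3 (3 lines after 2^1)

2^8 = 256. Using exponentiation by squaring, this requires 3 multiplications. The key idea: if the exponent is even, square the half-power; if odd, multiply by the base once.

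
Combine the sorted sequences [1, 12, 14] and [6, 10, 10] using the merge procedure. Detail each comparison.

Merging process:

Compare 1 vs 6: take 1 from left. Merged: [1]
Compare 12 vs 6: take 6 from right. Merged: [1, 6]
Compare 12 vs 10: take 10 from right. Merged: [1, 6, 10]
Compare 12 vs 10: take 10 from right. Merged: [1, 6, 10, 10]
Append remaining from left: [12, 14]. Merged: [1, 6, 10, 10, 12, 14]

Final merged array: [1, 6, 10, 10, 12, 14]
Total comparisons: 4

The merged array is [1, 6, 10, 10, 12, 14], requiring 4 comparisons. The merge step runs in O(n) time where n is the total number of elements.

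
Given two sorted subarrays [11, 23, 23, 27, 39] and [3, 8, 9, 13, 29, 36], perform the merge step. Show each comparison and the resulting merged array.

Merging process:

Compare 11 vs 3: take 3 from right. Merged: [3]
Compare 11 vs 8: take 8 from right. Merged: [3, 8]
Compare 11 vs 9: take 9 from right. Merged: [3, 8, 9]
Compare 11 vs 13: take 11 from left. Merged: [3, 8, 9, 11]
Compare 23 vs 13: take 13 from right. Merged: [3, 8, 9, 11, 13]
Compare 23 vs 29: take 23 from left. Merged: [3, 8, 9, 11, 13, 23]
Compare 23 vs 29: take 23 from left. Merged: [3, 8, 9, 11, 13, 23, 23]
Compare 27 vs 29: take 27 from left. Merged: [3, 8, 9, 11, 13, 23, 23, 27]
Compare 39 vs 29: take 29 from right. Merged: [3, 8, 9, 11, 13, 23, 23, 27, 29]
Compare 39 vs 36: take 36 from right. Merged: [3, 8, 9, 11, 13, 23, 23, 27, 29, 36]
Append remaining from left: [39]. Merged: [3, 8, 9, 11, 13, 23, 23, 27, 29, 36, 39]

Final merged array: [3, 8, 9, 11, 13, 23, 23, 27, 29, 36, 39]
Total comparisons: 10

The merged array is [3, 8, 9, 11, 13, 23, 23, 27, 29, 36, 39], requiring 10 comparisons. The merge step runs in O(n) time where n is the total number of elements.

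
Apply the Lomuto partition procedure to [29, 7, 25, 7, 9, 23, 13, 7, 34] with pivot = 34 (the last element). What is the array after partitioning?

Lomuto partition with pivot = 34:

Initial array: [29, 7, 25, 7, 9, 23, 13, 7, 34]

arr[0]=29 <= 34: swap with position 0, array becomes [29, 7, 25, 7, 9, 23, 13, 7, 34]
arr[1]=7 <= 34: swap with position 1, array becomes [29, 7, 25, 7, 9, 23, 13, 7, 34]
arr[2]=25 <= 34: swap with position 2, array becomes [29, 7, 25, 7, 9, 23, 13, 7, 34]
arr[3]=7 <= 34: swap with position 3, array becomes [29, 7, 25, 7, 9, 23, 13, 7, 34]
arr[4]=9 <= 34: swap with position 4, array becomes [29, 7, 25, 7, 9, 23, 13, 7, 34]
arr[5]=23 <= 34: swap with position 5, array becomes [29, 7, 25, 7, 9, 23, 13, 7, 34]
arr[6]=13 <= 34: swap with position 6, array becomes [29, 7, 25, 7, 9, 23, 13, 7, 34]
arr[7]=7 <= 34: swap with position 7, array becomes [29, 7, 25, 7, 9, 23, 13, 7, 34]

Place pivot at position 8: [29, 7, 25, 7, 9, 23, 13, 7, 34]
Pivot position: 8

After partitioning with pivot 34, the array becomes [29, 7, 25, 7, 9, 23, 13, 7, 34]. The pivot is placed at index 8. All elements to the left of the pivot are <= 34, and all elements to the right are > 34.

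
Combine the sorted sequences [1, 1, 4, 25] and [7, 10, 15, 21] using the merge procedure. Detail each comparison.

Merging process:

Compare 1 vs 7: take 1 from left. Merged: [1]
Compare 1 vs 7: take 1 from left. Merged: [1, 1]
Compare 4 vs 7: take 4 from left. Merged: [1, 1, 4]
Compare 25 vs 7: take 7 from right. Merged: [1, 1, 4, 7]
Compare 25 vs 10: take 10 from right. Merged: [1, 1, 4, 7, 10]
Compare 25 vs 15: take 15 from right. Merged: [1, 1, 4, 7, 10, 15]
Compare 25 vs 21: take 21 from right. Merged: [1, 1, 4, 7, 10, 15, 21]
Append remaining from left: [25]. Merged: [1, 1, 4, 7, 10, 15, 21, 25]

Final merged array: [1, 1, 4, 7, 10, 15, 21, 25]
Total comparisons: 7

The merged array is [1, 1, 4, 7, 10, 15, 21, 25], requiring 7 comparisons. The merge step runs in O(n) time where n is the total number of elements.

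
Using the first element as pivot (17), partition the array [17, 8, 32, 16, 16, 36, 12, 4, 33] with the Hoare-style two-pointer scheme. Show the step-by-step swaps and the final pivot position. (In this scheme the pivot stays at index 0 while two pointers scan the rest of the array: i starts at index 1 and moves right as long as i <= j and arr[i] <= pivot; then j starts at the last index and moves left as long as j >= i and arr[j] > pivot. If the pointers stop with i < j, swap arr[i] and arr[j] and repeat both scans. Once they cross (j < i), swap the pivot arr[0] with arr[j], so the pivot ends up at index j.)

Hoare-style two-pointer partition with pivot = 17:

Initial array: [17, 8, 32, 16, 16, 36, 12, 4, 33]

Pointers start at i = 1, j = 8.
i stops at index 2 (arr[2]=32 > 17), j stops at index 7 (arr[7]=4 <= 17): swap arr[2] and arr[7], array becomes [17, 8, 4, 16, 16, 36, 12, 32, 33]
i stops at index 5 (arr[5]=36 > 17), j stops at index 6 (arr[6]=12 <= 17): swap arr[5] and arr[6], array becomes [17, 8, 4, 16, 16, 12, 36, 32, 33]
i ends at 6, j ends at 5: the pointers have crossed (j < i), so scanning stops.

Swap pivot arr[0] with arr[5] to place pivot at position 5: [12, 8, 4, 16, 16, 17, 36, 32, 33]
Pivot position: 5

After partitioning with pivot 17, the array becomes [12, 8, 4, 16, 16, 17, 36, 32, 33]. The pivot is placed at index 5. All elements to the left of the pivot are <= 17, and all elements to the right are > 17.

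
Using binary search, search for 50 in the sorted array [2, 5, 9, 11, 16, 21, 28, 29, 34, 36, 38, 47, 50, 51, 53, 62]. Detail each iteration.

Binary search for 50 in [2, 5, 9, 11, 16, 21, 28, 29, 34, 36, 38, 47, 50, 51, 53, 62]:

lo=0, hi=15, mid=7, arr[mid]=29 -> 29 < 50, search right half
lo=8, hi=15, mid=11, arr[mid]=47 -> 47 < 50, search right half
lo=12, hi=15, mid=13, arr[mid]=51 -> 51 > 50, search left half
lo=12, hi=12, mid=12, arr[mid]=50 -> Found target at index 12!

Binary search finds 50 at index 12 after 4 comparisons. The search repeatedly halves the search space by comparing with the middle element.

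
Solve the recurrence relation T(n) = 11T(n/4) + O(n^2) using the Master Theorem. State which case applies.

Master Theorem for T(n) = 11T(n/4) + O(n^2):

a = 11, b = 4, c = 2
log_b(a) = log_4(11) = 1.7297

Case 3: c = 2 > log_4(11) = 1.7297
T(n) = O(n^2) = O(n^2)

For T(n) = 11T(n/4) + O(n^2): log_4(11) = 1.7297. This is Case 3 of the Master Theorem (c > log_b(a), work dominated by root), giving O(n^2).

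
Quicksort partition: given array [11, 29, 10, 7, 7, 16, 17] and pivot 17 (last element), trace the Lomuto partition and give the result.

Lomuto partition with pivot = 17:

Initial array: [11, 29, 10, 7, 7, 16, 17]

arr[0]=11 <= 17: swap with position 0, array becomes [11, 29, 10, 7, 7, 16, 17]
arr[1]=29 > 17: no swap
arr[2]=10 <= 17: swap with position 1, array becomes [11, 10, 29, 7, 7, 16, 17]
arr[3]=7 <= 17: swap with position 2, array becomes [11, 10, 7, 29, 7, 16, 17]
arr[4]=7 <= 17: swap with position 3, array becomes [11, 10, 7, 7, 29, 16, 17]
arr[5]=16 <= 17: swap with position 4, array becomes [11, 10, 7, 7, 16, 29, 17]

Place pivot at position 5: [11, 10, 7, 7, 16, 17, 29]
Pivot position: 5

After partitioning with pivot 17, the array becomes [11, 10, 7, 7, 16, 17, 29]. The pivot is placed at index 5. All elements to the left of the pivot are <= 17, and all elements to the right are > 17.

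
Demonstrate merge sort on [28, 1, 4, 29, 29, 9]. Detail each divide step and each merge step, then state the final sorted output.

Merge sort trace:

Split: [28, 1, 4, 29, 29, 9] -> [28, 1, 4] and [29, 29, 9]
  Split: [28, 1, 4] -> [28] and [1, 4]
    Split: [1, 4] -> [1] and [4]
    Merge: [1] + [4] -> [1, 4]
  Merge: [28] + [1, 4] -> [1, 4, 28]
  Split: [29, 29, 9] -> [29] and [29, 9]
    Split: [29, 9] -> [29] and [9]
    Merge: [29] + [9] -> [9, 29]
  Merge: [29] + [9, 29] -> [9, 29, 29]
Merge: [1, 4, 28] + [9, 29, 29] -> [1, 4, 9, 28, 29, 29]

Final sorted array: [1, 4, 9, 28, 29, 29]

The merge sort proceeds by recursively splitting the array and merging sorted halves.
After all merges, the sorted array is [1, 4, 9, 28, 29, 29].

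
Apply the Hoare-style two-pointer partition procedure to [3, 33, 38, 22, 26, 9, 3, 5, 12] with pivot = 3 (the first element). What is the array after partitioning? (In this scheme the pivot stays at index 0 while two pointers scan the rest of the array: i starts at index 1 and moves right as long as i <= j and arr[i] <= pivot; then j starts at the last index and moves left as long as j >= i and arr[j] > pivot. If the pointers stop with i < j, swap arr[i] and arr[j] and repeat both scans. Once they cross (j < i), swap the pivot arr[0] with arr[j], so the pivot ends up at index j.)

Hoare-style two-pointer partition with pivot = 3:

Initial array: [3, 33, 38, 22, 26, 9, 3, 5, 12]

Pointers start at i = 1, j = 8.
i stops at index 1 (arr[1]=33 > 3), j stops at index 6 (arr[6]=3 <= 3): swap arr[1] and arr[6], array becomes [3, 3, 38, 22, 26, 9, 33, 5, 12]
i ends at 2, j ends at 1: the pointers have crossed (j < i), so scanning stops.

Swap pivot arr[0] with arr[1] to place pivot at position 1: [3, 3, 38, 22, 26, 9, 33, 5, 12]
Pivot position: 1

After partitioning with pivot 3, the array becomes [3, 3, 38, 22, 26, 9, 33, 5, 12]. The pivot is placed at index 1. All elements to the left of the pivot are <= 3, and all elements to the right are > 3.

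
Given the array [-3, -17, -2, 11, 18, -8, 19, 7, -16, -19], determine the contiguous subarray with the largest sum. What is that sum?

Using Kadane's algorithm on [-3, -17, -2, 11, 18, -8, 19, 7, -16, -19]:

Scanning through the array:
Position 1 (value -17): max_ending_here = -17, max_so_far = -3
Position 2 (value -2): max_ending_here = -2, max_so_far = -2
Position 3 (value 11): max_ending_here = 11, max_so_far = 11
Position 4 (value 18): max_ending_here = 29, max_so_far = 29
Position 5 (value -8): max_ending_here = 21, max_so_far = 29
Position 6 (value 19): max_ending_here = 40, max_so_far = 40
Position 7 (value 7): max_ending_here = 47, max_so_far = 47
Position 8 (value -16): max_ending_here = 31, max_so_far = 47
Position 9 (value -19): max_ending_here = 12, max_so_far = 47

Maximum subarray: [11, 18, -8, 19, 7]
Maximum sum: 47

The maximum subarray is [11, 18, -8, 19, 7] with sum 47. This subarray runs from index 3 to index 7.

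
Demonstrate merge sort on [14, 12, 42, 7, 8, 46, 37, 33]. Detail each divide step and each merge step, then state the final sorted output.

Merge sort trace:

Split: [14, 12, 42, 7, 8, 46, 37, 33] -> [14, 12, 42, 7] and [8, 46, 37, 33]
  Split: [14, 12, 42, 7] -> [14, 12] and [42, 7]
    Split: [14, 12] -> [14] and [12]
    Merge: [14] + [12] -> [12, 14]
    Split: [42, 7] -> [42] and [7]
    Merge: [42] + [7] -> [7, 42]
  Merge: [12, 14] + [7, 42] -> [7, 12, 14, 42]
  Split: [8, 46, 37, 33] -> [8, 46] and [37, 33]
    Split: [8, 46] -> [8] and [46]
    Merge: [8] + [46] -> [8, 46]
    Split: [37, 33] -> [37] and [33]
    Merge: [37] + [33] -> [33, 37]
  Merge: [8, 46] + [33, 37] -> [8, 33, 37, 46]
Merge: [7, 12, 14, 42] + [8, 33, 37, 46] -> [7, 8, 12, 14, 33, 37, 42, 46]

Final sorted array: [7, 8, 12, 14, 33, 37, 42, 46]

The merge sort proceeds by recursively splitting the array and merging sorted halves.
After all merges, the sorted array is [7, 8, 12, 14, 33, 37, 42, 46].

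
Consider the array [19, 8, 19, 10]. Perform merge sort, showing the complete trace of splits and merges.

Merge sort trace:

Split: [19, 8, 19, 10] -> [19, 8] and [19, 10]
  Split: [19, 8] -> [19] and [8]
  Merge: [19] + [8] -> [8, 19]
  Split: [19, 10] -> [19] and [10]
  Merge: [19] + [10] -> [10, 19]
Merge: [8, 19] + [10, 19] -> [8, 10, 19, 19]

Final sorted array: [8, 10, 19, 19]

The merge sort proceeds by recursively splitting the array and merging sorted halves.
After all merges, the sorted array is [8, 10, 19, 19].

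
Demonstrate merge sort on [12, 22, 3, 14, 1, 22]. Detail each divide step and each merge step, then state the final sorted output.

Merge sort trace:

Split: [12, 22, 3, 14, 1, 22] -> [12, 22, 3] and [14, 1, 22]
  Split: [12, 22, 3] -> [12] and [22, 3]
    Split: [22, 3] -> [22] and [3]
    Merge: [22] + [3] -> [3, 22]
  Merge: [12] + [3, 22] -> [3, 12, 22]
  Split: [14, 1, 22] -> [14] and [1, 22]
    Split: [1, 22] -> [1] and [22]
    Merge: [1] + [22] -> [1, 22]
  Merge: [14] + [1, 22] -> [1, 14, 22]
Merge: [3, 12, 22] + [1, 14, 22] -> [1, 3, 12, 14, 22, 22]

Final sorted array: [1, 3, 12, 14, 22, 22]

The merge sort proceeds by recursively splitting the array and merging sorted halves.
After all merges, the sorted array is [1, 3, 12, 14, 22, 22].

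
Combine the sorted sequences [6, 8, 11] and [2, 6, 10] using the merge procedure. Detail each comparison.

Merging process:

Compare 6 vs 2: take 2 from right. Merged: [2]
Compare 6 vs 6: take 6 from left. Merged: [2, 6]
Compare 8 vs 6: take 6 from right. Merged: [2, 6, 6]
Compare 8 vs 10: take 8 from left. Merged: [2, 6, 6, 8]
Compare 11 vs 10: take 10 from right. Merged: [2, 6, 6, 8, 10]
Append remaining from left: [11]. Merged: [2, 6, 6, 8, 10, 11]

Final merged array: [2, 6, 6, 8, 10, 11]
Total comparisons: 5

The merged array is [2, 6, 6, 8, 10, 11], requiring 5 comparisons. The merge step runs in O(n) time where n is the total number of elements.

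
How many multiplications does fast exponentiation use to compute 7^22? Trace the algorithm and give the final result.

Computing 7^22 by squaring (build up from 7^1; each line after the first costs one multiplication):

7^1 = 7
7^2 = (7^1)^2 = 7^2 = 49
7^4 = (7^2)^2 = 49^2 = 2401
7^5 = 7 * 7^4 = 7 * 2401 = 16807
7^10 = (7^5)^2 = 16807^2 = 282475249
7^11 = 7 * 7^10 = 7 * 282475249 = 1977326743
7^22 = (7^11)^2 = 1977326743^2 = 3909821048582988049

Result: 3909821048582988049
Multiplications needed: 6 (6 lines after 7^1)

7^22 = 3909821048582988049. Using exponentiation by squaring, this requires 6 multiplications. The key idea: if the exponent is even, square the half-power; if odd, multiply by the base once.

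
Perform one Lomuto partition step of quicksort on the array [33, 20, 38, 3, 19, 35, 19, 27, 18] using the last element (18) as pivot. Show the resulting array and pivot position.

Lomuto partition with pivot = 18:

Initial array: [33, 20, 38, 3, 19, 35, 19, 27, 18]

arr[0]=33 > 18: no swap
arr[1]=20 > 18: no swap
arr[2]=38 > 18: no swap
arr[3]=3 <= 18: swap with position 0, array becomes [3, 20, 38, 33, 19, 35, 19, 27, 18]
arr[4]=19 > 18: no swap
arr[5]=35 > 18: no swap
arr[6]=19 > 18: no swap
arr[7]=27 > 18: no swap

Place pivot at position 1: [3, 18, 38, 33, 19, 35, 19, 27, 20]
Pivot position: 1

After partitioning with pivot 18, the array becomes [3, 18, 38, 33, 19, 35, 19, 27, 20]. The pivot is placed at index 1. All elements to the left of the pivot are <= 18, and all elements to the right are > 18.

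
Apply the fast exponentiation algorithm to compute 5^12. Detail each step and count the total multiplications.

Computing 5^12 by squaring (build up from 5^1; each line after the first costs one multiplication):

5^1 = 5
5^2 = (5^1)^2 = 5^2 = 25
5^3 = 5 * 5^2 = 5 * 25 = 125
5^6 = (5^3)^2 = 125^2 = 15625
5^12 = (5^6)^2 = 15625^2 = 244140625

Result: 244140625
Multiplications needed: 4 (4 lines after 5^1)

5^12 = 244140625. Using exponentiation by squaring, this requires 4 multiplications. The key idea: if the exponent is even, square the half-power; if odd, multiply by the base once.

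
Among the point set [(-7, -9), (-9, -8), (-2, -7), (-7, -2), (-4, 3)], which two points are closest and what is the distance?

Computing all pairwise distances among 5 points:

d((-7, -9), (-9, -8)) = 2.2361 <-- minimum
d((-7, -9), (-2, -7)) = 5.3852
d((-7, -9), (-7, -2)) = 7.0
d((-7, -9), (-4, 3)) = 12.3693
d((-9, -8), (-2, -7)) = 7.0711
d((-9, -8), (-7, -2)) = 6.3246
d((-9, -8), (-4, 3)) = 12.083
d((-2, -7), (-7, -2)) = 7.0711
d((-2, -7), (-4, 3)) = 10.198
d((-7, -2), (-4, 3)) = 5.831

Closest pair: (-7, -9) and (-9, -8) with distance 2.2361

The closest pair is (-7, -9) and (-9, -8) with Euclidean distance 2.2361. For 5 points, brute-force pairwise comparison is shown above. For large n, the divide-and-conquer algorithm (sort by x, recurse on halves, check the dividing strip) achieves O(n log n).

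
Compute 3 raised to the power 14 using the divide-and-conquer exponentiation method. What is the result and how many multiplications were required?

Computing 3^14 by squaring (build up from 3^1; each line after the first costs one multiplication):

3^1 = 3
3^2 = (3^1)^2 = 3^2 = 9
3^3 = 3 * 3^2 = 3 * 9 = 27
3^6 = (3^3)^2 = 27^2 = 729
3^7 = 3 * 3^6 = 3 * 729 = 2187
3^14 = (3^7)^2 = 2187^2 = 4782969

Result: 4782969
Multiplications needed: 5 (5 lines after 3^1)

3^14 = 4782969. Using exponentiation by squaring, this requires 5 multiplications. The key idea: if the exponent is even, square the half-power; if odd, multiply by the base once.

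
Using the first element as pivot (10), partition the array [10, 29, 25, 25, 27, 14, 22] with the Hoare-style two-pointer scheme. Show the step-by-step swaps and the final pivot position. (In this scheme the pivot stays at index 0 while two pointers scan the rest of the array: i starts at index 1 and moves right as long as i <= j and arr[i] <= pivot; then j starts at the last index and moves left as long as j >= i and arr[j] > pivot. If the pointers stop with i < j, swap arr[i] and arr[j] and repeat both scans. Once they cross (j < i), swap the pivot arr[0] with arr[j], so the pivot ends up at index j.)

Hoare-style two-pointer partition with pivot = 10:

Initial array: [10, 29, 25, 25, 27, 14, 22]

Pointers start at i = 1, j = 6.
i ends at 1, j ends at 0: the pointers have crossed (j < i), so scanning stops.

j = 0, so swapping arr[0] with arr[j] leaves the pivot at position 0: [10, 29, 25, 25, 27, 14, 22]
Pivot position: 0

After partitioning with pivot 10, the array becomes [10, 29, 25, 25, 27, 14, 22]. The pivot is placed at index 0. All elements to the left of the pivot are <= 10, and all elements to the right are > 10.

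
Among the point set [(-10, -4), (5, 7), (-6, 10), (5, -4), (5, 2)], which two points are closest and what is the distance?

Computing all pairwise distances among 5 points:

d((-10, -4), (5, 7)) = 18.6011
d((-10, -4), (-6, 10)) = 14.5602
d((-10, -4), (5, -4)) = 15.0
d((-10, -4), (5, 2)) = 16.1555
d((5, 7), (-6, 10)) = 11.4018
d((5, 7), (5, -4)) = 11.0
d((5, 7), (5, 2)) = 5.0 <-- minimum
d((-6, 10), (5, -4)) = 17.8045
d((-6, 10), (5, 2)) = 13.6015
d((5, -4), (5, 2)) = 6.0

Closest pair: (5, 7) and (5, 2) with distance 5.0

The closest pair is (5, 7) and (5, 2) with Euclidean distance 5.0. For 5 points, brute-force pairwise comparison is shown above. For large n, the divide-and-conquer algorithm (sort by x, recurse on halves, check the dividing strip) achieves O(n log n).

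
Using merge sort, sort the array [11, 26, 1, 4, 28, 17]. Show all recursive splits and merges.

Merge sort trace:

Split: [11, 26, 1, 4, 28, 17] -> [11, 26, 1] and [4, 28, 17]
  Split: [11, 26, 1] -> [11] and [26, 1]
    Split: [26, 1] -> [26] and [1]
    Merge: [26] + [1] -> [1, 26]
  Merge: [11] + [1, 26] -> [1, 11, 26]
  Split: [4, 28, 17] -> [4] and [28, 17]
    Split: [28, 17] -> [28] and [17]
    Merge: [28] + [17] -> [17, 28]
  Merge: [4] + [17, 28] -> [4, 17, 28]
Merge: [1, 11, 26] + [4, 17, 28] -> [1, 4, 11, 17, 26, 28]

Final sorted array: [1, 4, 11, 17, 26, 28]

The merge sort proceeds by recursively splitting the array and merging sorted halves.
After all merges, the sorted array is [1, 4, 11, 17, 26, 28].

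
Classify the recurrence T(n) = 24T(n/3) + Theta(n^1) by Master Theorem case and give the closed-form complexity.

Master Theorem for T(n) = 24T(n/3) + O(n^1):

a = 24, b = 3, c = 1
log_b(a) = log_3(24) = 2.8928

Case 1: c = 1 < log_3(24) = 2.8928
T(n) = O(n^(log_3 24))

For T(n) = 24T(n/3) + O(n^1): log_3(24) = 2.8928. This is Case 1 of the Master Theorem (c < log_b(a), work dominated by leaves), giving O(n^(log_3 24)).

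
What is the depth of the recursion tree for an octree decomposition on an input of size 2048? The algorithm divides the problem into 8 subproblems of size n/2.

For divide and conquer with division factor 2:

Problem sizes at each level:
Level 0: 2048
Level 1: 1024
Level 2: 512
Level 3: 256
Level 4: 128
Level 5: 64
Level 6: 32
Level 7: 16
Level 8: 8
Level 9: 4
Level 10: 2
Level 11: 1

The root is level 0 and the size-1 base case is level 11 (the tree spans levels 0 through 11, i.e. 12 levels counting the root), so the depth is the number of divisions: log_2(2048) = 11

The recursion tree depth is log_2(2048) = 11. At each level, the problem size is divided by 2, so it takes 11 divisions to reduce to a base case of size 1. The algorithm makes 8 recursive calls at each level.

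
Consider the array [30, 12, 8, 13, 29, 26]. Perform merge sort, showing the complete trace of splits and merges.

Merge sort trace:

Split: [30, 12, 8, 13, 29, 26] -> [30, 12, 8] and [13, 29, 26]
  Split: [30, 12, 8] -> [30] and [12, 8]
    Split: [12, 8] -> [12] and [8]
    Merge: [12] + [8] -> [8, 12]
  Merge: [30] + [8, 12] -> [8, 12, 30]
  Split: [13, 29, 26] -> [13] and [29, 26]
    Split: [29, 26] -> [29] and [26]
    Merge: [29] + [26] -> [26, 29]
  Merge: [13] + [26, 29] -> [13, 26, 29]
Merge: [8, 12, 30] + [13, 26, 29] -> [8, 12, 13, 26, 29, 30]

Final sorted array: [8, 12, 13, 26, 29, 30]

The merge sort proceeds by recursively splitting the array and merging sorted halves.
After all merges, the sorted array is [8, 12, 13, 26, 29, 30].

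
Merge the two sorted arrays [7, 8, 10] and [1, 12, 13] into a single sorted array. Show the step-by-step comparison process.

Merging process:

Compare 7 vs 1: take 1 from right. Merged: [1]
Compare 7 vs 12: take 7 from left. Merged: [1, 7]
Compare 8 vs 12: take 8 from left. Merged: [1, 7, 8]
Compare 10 vs 12: take 10 from left. Merged: [1, 7, 8, 10]
Append remaining from right: [12, 13]. Merged: [1, 7, 8, 10, 12, 13]

Final merged array: [1, 7, 8, 10, 12, 13]
Total comparisons: 4

The merged array is [1, 7, 8, 10, 12, 13], requiring 4 comparisons. The merge step runs in O(n) time where n is the total number of elements.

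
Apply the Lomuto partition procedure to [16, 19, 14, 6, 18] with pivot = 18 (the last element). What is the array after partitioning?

Lomuto partition with pivot = 18:

Initial array: [16, 19, 14, 6, 18]

arr[0]=16 <= 18: swap with position 0, array becomes [16, 19, 14, 6, 18]
arr[1]=19 > 18: no swap
arr[2]=14 <= 18: swap with position 1, array becomes [16, 14, 19, 6, 18]
arr[3]=6 <= 18: swap with position 2, array becomes [16, 14, 6, 19, 18]

Place pivot at position 3: [16, 14, 6, 18, 19]
Pivot position: 3

After partitioning with pivot 18, the array becomes [16, 14, 6, 18, 19]. The pivot is placed at index 3. All elements to the left of the pivot are <= 18, and all elements to the right are > 18.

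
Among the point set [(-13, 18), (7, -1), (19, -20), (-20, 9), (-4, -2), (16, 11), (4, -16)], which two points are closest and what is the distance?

Computing all pairwise distances among 7 points:

d((-13, 18), (7, -1)) = 27.5862
d((-13, 18), (19, -20)) = 49.679
d((-13, 18), (-20, 9)) = 11.4018
d((-13, 18), (-4, -2)) = 21.9317
d((-13, 18), (16, 11)) = 29.8329
d((-13, 18), (4, -16)) = 38.0132
d((7, -1), (19, -20)) = 22.4722
d((7, -1), (-20, 9)) = 28.7924
d((7, -1), (-4, -2)) = 11.0454 <-- minimum
d((7, -1), (16, 11)) = 15.0
d((7, -1), (4, -16)) = 15.2971
d((19, -20), (-20, 9)) = 48.6004
d((19, -20), (-4, -2)) = 29.2062
d((19, -20), (16, 11)) = 31.1448
d((19, -20), (4, -16)) = 15.5242
d((-20, 9), (-4, -2)) = 19.4165
d((-20, 9), (16, 11)) = 36.0555
d((-20, 9), (4, -16)) = 34.6554
d((-4, -2), (16, 11)) = 23.8537
d((-4, -2), (4, -16)) = 16.1245
d((16, 11), (4, -16)) = 29.5466

Closest pair: (7, -1) and (-4, -2) with distance 11.0454

The closest pair is (7, -1) and (-4, -2) with Euclidean distance 11.0454. For 7 points, brute-force pairwise comparison is shown above. For large n, the divide-and-conquer algorithm (sort by x, recurse on halves, check the dividing strip) achieves O(n log n).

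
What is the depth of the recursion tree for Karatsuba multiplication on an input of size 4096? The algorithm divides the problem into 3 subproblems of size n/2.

For divide and conquer with division factor 2:

Problem sizes at each level:
Level 0: 4096
Level 1: 2048
Level 2: 1024
Level 3: 512
Level 4: 256
Level 5: 128
Level 6: 64
Level 7: 32
Level 8: 16
Level 9: 8
Level 10: 4
Level 11: 2
Level 12: 1

The root is level 0 and the size-1 base case is level 12 (the tree spans levels 0 through 12, i.e. 13 levels counting the root), so the depth is the number of divisions: log_2(4096) = 12

The recursion tree depth is log_2(4096) = 12. At each level, the problem size is divided by 2, so it takes 12 divisions to reduce to a base case of size 1. The algorithm makes 3 recursive calls at each level.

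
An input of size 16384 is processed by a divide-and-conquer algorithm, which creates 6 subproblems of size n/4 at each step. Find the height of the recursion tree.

For divide and conquer with division factor 4:

Problem sizes at each level:
Level 0: 16384
Level 1: 4096
Level 2: 1024
Level 3: 256
Level 4: 64
Level 5: 16
Level 6: 4
Level 7: 1

The root is level 0 and the size-1 base case is level 7 (the tree spans levels 0 through 7, i.e. 8 levels counting the root), so the depth is the number of divisions: log_4(16384) = 7

The recursion tree depth is log_4(16384) = 7. At each level, the problem size is divided by 4, so it takes 7 divisions to reduce to a base case of size 1. The algorithm makes 6 recursive calls at each level.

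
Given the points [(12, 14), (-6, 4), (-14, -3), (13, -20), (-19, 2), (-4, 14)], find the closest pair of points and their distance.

Computing all pairwise distances among 6 points:

d((12, 14), (-6, 4)) = 20.5913
d((12, 14), (-14, -3)) = 31.0644
d((12, 14), (13, -20)) = 34.0147
d((12, 14), (-19, 2)) = 33.2415
d((12, 14), (-4, 14)) = 16.0
d((-6, 4), (-14, -3)) = 10.6301
d((-6, 4), (13, -20)) = 30.6105
d((-6, 4), (-19, 2)) = 13.1529
d((-6, 4), (-4, 14)) = 10.198
d((-14, -3), (13, -20)) = 31.9061
d((-14, -3), (-19, 2)) = 7.0711 <-- minimum
d((-14, -3), (-4, 14)) = 19.7231
d((13, -20), (-19, 2)) = 38.833
d((13, -20), (-4, 14)) = 38.0132
d((-19, 2), (-4, 14)) = 19.2094

Closest pair: (-14, -3) and (-19, 2) with distance 7.0711

The closest pair is (-14, -3) and (-19, 2) with Euclidean distance 7.0711. For 6 points, brute-force pairwise comparison is shown above. For large n, the divide-and-conquer algorithm (sort by x, recurse on halves, check the dividing strip) achieves O(n log n).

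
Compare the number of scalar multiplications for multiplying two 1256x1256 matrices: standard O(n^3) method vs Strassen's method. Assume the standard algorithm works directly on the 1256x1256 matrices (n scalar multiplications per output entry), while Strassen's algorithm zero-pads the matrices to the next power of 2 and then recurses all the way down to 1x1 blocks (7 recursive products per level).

Matrix multiplication for 1256x1256 matrices:

Strassen's algorithm requires power-of-2 dimensions. Pad 1256x1256 to 2048x2048 (next power of 2).

Standard algorithm: 1256^3 = 1981385216 multiplications
Strassen's algorithm: 7^(log2(2048)) = 7^11 = 1977326743 multiplications
Savings: 1981385216 - 1977326743 = 4058473 multiplications

Standard: 1981385216 multiplications (1256^3). Strassen: 1977326743 multiplications (7^11, after padding to 2048x2048). Strassen reduces 8 recursive multiplications to 7 at each level.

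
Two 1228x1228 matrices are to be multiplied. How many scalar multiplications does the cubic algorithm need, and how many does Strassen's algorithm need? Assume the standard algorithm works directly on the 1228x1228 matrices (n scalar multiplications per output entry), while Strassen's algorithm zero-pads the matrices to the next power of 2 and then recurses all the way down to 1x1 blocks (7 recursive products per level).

Matrix multiplication for 1228x1228 matrices:

Strassen's algorithm requires power-of-2 dimensions. Pad 1228x1228 to 2048x2048 (next power of 2).

Standard algorithm: 1228^3 = 1851804352 multiplications
Strassen's algorithm: 7^(log2(2048)) = 7^11 = 1977326743 multiplications
Difference: 1851804352 - 1977326743 = -125522391 (Strassen uses MORE here due to padding overhead — for small or just-over-power-of-2 n, padding can outweigh the per-level savings)

Standard: 1851804352 multiplications (1228^3). Strassen: 1977326743 multiplications (7^11, after padding to 2048x2048). Strassen reduces 8 recursive multiplications to 7 at each level.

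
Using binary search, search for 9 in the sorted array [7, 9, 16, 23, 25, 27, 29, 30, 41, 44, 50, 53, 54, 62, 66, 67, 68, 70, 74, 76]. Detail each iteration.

Binary search for 9 in [7, 9, 16, 23, 25, 27, 29, 30, 41, 44, 50, 53, 54, 62, 66, 67, 68, 70, 74, 76]:

lo=0, hi=19, mid=9, arr[mid]=44 -> 44 > 9, search left half
lo=0, hi=8, mid=4, arr[mid]=25 -> 25 > 9, search left half
lo=0, hi=3, mid=1, arr[mid]=9 -> Found target at index 1!

Binary search finds 9 at index 1 after 3 comparisons. The search repeatedly halves the search space by comparing with the middle element.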